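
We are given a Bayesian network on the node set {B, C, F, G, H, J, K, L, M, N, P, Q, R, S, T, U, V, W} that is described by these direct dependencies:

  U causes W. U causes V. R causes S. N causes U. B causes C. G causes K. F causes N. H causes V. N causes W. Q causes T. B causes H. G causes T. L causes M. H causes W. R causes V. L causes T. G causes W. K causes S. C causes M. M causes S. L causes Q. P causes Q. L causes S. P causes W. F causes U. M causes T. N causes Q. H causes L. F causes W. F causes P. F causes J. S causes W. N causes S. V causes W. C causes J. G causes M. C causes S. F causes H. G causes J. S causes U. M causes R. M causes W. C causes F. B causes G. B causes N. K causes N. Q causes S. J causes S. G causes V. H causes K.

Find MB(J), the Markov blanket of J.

The Markov blanket of a node is its parents, its children, and the other parents of its children.
J has parents C, F, G.
Children of J: S.
Parents of each child, excluding J:
  S's other parents are C, K, L, M, N, Q, R.
MB(J) = {C, F, G, K, L, M, N, Q, R, S}.

{C, F, G, K, L, M, N, Q, R, S}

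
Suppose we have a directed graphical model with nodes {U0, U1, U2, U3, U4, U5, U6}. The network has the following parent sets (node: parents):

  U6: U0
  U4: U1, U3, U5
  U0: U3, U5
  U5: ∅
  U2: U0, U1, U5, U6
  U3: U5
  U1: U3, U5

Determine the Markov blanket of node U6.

The Markov blanket of a node is its parents, its children, and the other parents of its children.
Ch(U6) = {U2}.
U6's parents: U0.
For each child, the remaining parents (spouses of U6):
  parents(U2) \ {U6} = {U0, U1, U5}.
Union: {U0} ∪ {U2} ∪ {U0, U1, U5} = {U0, U1, U2, U5}.

{U0, U1, U2, U5}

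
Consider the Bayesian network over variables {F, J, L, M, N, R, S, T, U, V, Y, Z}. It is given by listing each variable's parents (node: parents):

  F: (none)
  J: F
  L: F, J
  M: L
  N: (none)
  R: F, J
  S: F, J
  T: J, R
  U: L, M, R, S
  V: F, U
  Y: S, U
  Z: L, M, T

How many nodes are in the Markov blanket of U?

Recall MB(v) = parents ∪ children ∪ spouses, where spouses are the other parents of v's children.
U has parents L, M, R, S.
U has children V, Y.
For each child, the remaining parents (spouses of U):
  V's other parent is F.
  Y also has parent S.
MB(U) = {F, L, M, R, S, V, Y}, which has 7 nodes.

7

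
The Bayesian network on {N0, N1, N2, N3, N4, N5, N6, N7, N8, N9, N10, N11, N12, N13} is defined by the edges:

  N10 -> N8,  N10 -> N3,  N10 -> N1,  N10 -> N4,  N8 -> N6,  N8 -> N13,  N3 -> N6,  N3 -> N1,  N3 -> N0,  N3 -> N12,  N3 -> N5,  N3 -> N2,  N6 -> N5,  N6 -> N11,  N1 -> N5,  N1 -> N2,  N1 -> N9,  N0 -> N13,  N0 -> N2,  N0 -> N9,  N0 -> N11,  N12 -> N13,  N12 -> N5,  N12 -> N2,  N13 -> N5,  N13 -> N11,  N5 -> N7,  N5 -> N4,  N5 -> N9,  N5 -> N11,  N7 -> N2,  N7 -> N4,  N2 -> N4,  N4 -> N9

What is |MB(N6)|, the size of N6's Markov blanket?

N6 has parents N3, N8.
Ch(N6) = {N5, N11}.
Other parents of N6's children:
  parents(N5) \ {N6} = {N1, N3, N12, N13}.
  N11 also has parents N0, N5, N13.
MB(N6) = {N0, N1, N3, N5, N8, N11, N12, N13}, which has 8 nodes.

8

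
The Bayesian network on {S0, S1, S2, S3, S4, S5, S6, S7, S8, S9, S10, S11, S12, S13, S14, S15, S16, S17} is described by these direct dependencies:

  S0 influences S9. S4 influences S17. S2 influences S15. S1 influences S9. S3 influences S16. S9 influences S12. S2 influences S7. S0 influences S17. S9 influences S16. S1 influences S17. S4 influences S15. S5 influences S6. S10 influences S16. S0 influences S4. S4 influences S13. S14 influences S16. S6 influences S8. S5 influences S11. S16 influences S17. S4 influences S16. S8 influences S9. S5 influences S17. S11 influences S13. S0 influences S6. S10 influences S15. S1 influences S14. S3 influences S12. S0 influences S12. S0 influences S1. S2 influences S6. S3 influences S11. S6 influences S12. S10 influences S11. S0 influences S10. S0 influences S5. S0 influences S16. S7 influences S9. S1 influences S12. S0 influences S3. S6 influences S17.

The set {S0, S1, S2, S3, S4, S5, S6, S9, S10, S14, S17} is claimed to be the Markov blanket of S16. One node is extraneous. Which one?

Recall MB(v) = parents ∪ children ∪ spouses, where spouses are the other parents of v's children.
Parents of S16: S0, S3, S4, S9, S10, S14.
S16 has child S17.
For each child, the remaining parents (spouses of S16):
  S17 also has parents S0, S1, S4, S5, S6.
MB(S16) = {S0, S1, S3, S4, S5, S6, S9, S10, S14, S17}.
S2 is neither a parent, child, nor co-parent of S16, so it does not belong.

S2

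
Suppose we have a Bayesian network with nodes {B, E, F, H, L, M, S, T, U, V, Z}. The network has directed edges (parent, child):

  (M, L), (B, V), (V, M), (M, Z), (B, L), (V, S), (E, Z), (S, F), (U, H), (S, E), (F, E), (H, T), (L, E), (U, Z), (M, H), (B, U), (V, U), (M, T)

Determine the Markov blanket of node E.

E's parents: F, L, S.
Children of E: Z.
Parents of each child, excluding E:
  Z also has parents M, U.
Union: {F, L, S} ∪ {Z} ∪ {M, U} = {F, L, M, S, U, Z}.

{F, L, M, S, U, Z}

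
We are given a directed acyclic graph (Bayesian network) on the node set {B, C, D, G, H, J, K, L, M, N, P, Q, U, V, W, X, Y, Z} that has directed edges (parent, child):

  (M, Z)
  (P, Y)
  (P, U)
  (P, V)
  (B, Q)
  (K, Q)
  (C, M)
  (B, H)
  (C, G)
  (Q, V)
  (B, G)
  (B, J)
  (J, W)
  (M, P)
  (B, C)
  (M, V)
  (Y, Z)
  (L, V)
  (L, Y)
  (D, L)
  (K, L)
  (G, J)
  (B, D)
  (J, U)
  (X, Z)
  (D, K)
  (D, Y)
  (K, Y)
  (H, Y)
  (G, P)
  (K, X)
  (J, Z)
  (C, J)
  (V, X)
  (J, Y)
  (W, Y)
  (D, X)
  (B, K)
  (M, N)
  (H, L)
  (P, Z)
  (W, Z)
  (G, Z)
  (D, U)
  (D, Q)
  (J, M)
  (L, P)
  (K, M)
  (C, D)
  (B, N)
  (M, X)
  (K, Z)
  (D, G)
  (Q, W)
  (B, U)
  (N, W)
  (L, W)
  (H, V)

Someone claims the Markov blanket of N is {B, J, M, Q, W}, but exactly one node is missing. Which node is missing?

L

By definition, MB(N) is built from N's parents, N's children, and the co-parents of N.
Children of N: W.
Parents of N: B, M.
For each child, the remaining parents (spouses of N):
  W: J, L, Q
MB(N) = {B, J, L, M, Q, W}.
Comparing with the claimed set, L is missing.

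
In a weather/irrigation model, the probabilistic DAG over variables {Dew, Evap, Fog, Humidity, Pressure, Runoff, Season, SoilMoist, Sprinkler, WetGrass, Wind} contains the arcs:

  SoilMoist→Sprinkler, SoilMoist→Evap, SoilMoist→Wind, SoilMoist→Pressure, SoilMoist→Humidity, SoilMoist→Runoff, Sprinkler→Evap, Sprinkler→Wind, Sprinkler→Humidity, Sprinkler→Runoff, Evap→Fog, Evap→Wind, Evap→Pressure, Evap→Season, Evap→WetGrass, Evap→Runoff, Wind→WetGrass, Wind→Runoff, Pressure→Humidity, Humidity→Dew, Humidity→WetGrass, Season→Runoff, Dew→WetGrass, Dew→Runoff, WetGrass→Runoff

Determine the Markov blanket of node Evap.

{Dew, Fog, Humidity, Pressure, Runoff, Season, SoilMoist, Sprinkler, WetGrass, Wind}

Pa(Evap) = {SoilMoist, Sprinkler}.
Children of Evap: Fog, Pressure, Runoff, Season, WetGrass, Wind.
Other parents of Evap's children:
  Fog: no additional parents.
  Wind also has parents SoilMoist, Sprinkler.
  Pressure's other parent is SoilMoist.
  Season: no additional parents.
  WetGrass's other parents are Dew, Humidity, Wind.
  Runoff also has parents Dew, Season, SoilMoist, Sprinkler, WetGrass, Wind.
So the Markov blanket of Evap is {Dew, Fog, Humidity, Pressure, Runoff, Season, SoilMoist, Sprinkler, WetGrass, Wind}.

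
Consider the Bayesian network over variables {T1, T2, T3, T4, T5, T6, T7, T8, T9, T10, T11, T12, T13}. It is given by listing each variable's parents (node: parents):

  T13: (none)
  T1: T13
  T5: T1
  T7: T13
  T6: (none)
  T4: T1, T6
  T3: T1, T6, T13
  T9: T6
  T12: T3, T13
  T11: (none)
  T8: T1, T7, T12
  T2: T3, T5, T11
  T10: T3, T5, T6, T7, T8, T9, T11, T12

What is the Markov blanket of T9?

{T3, T5, T6, T7, T8, T10, T11, T12}

A node's Markov blanket = Pa ∪ Ch ∪ (parents of Ch other than the node itself).
T9's children: T10.
T9 has parent T6.
Co-parents of T9 (other parents of its children):
  T10: T3, T5, T6, T7, T8, T11, T12
Taking the union gives {T3, T5, T6, T7, T8, T10, T11, T12}.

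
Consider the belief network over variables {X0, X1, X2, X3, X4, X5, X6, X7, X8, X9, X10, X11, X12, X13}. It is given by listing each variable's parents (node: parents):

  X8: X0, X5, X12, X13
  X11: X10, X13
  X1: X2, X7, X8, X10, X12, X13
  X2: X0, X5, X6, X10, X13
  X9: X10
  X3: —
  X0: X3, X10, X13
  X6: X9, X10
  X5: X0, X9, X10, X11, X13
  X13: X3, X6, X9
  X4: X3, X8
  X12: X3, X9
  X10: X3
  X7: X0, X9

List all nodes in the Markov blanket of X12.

{X0, X1, X2, X3, X5, X7, X8, X9, X10, X13}

Parents of X12: X3, X9.
Children of X12: X1, X8.
For each child, the remaining parents (spouses of X12):
  X8: X0, X5, X13
  X1: X2, X7, X8, X10, X13
So the Markov blanket of X12 is {X0, X1, X2, X3, X5, X7, X8, X9, X10, X13}.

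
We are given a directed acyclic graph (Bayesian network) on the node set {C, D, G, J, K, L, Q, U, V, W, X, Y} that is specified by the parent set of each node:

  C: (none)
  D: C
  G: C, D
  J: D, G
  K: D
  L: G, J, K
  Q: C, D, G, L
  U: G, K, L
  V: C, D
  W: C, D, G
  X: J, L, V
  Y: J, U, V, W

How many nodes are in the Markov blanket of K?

K has parent D.
Ch(K) = {L, U}.
Parents of each child, excluding K:
  L: G, J
  U: G, L
MB(K) = {D, G, J, L, U}, which has 5 nodes.

5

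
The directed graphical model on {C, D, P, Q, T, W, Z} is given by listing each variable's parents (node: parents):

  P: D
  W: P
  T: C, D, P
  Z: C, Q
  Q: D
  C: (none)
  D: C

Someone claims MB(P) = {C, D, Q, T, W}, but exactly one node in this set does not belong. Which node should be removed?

The Markov blanket of a node is its parents, its children, and the other parents of its children.
Pa(P) = {D}.
Children of P: T, W.
For each child, the remaining parents (spouses of P):
  T: C, D
  W: —
MB(P) = {C, D, T, W}.
Q is neither a parent, child, nor co-parent of P, so it does not belong.

Q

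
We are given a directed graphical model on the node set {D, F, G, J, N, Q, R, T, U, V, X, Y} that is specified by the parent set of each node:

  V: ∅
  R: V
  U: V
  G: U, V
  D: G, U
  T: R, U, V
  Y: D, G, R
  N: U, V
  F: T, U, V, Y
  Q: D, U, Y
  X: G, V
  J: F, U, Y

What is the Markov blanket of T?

{F, R, U, V, Y}

Children of T: F.
Pa(T) = {R, U, V}.
For each child, the remaining parents (spouses of T):
  F's other parents are U, V, Y.
Taking the union gives {F, R, U, V, Y}.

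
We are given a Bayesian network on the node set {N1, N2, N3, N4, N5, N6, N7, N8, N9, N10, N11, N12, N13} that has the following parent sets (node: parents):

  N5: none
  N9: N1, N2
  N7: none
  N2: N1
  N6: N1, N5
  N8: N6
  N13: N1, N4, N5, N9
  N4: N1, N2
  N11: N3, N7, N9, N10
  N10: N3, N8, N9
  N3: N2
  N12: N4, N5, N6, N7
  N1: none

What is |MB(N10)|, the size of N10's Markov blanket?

Recall MB(v) = parents ∪ children ∪ spouses, where spouses are the other parents of v's children.
N10 has child N11.
N10's parents: N3, N8, N9.
For each child, the remaining parents (spouses of N10):
  N11 also has parents N3, N7, N9.
MB(N10) = {N3, N7, N8, N9, N11}, which has 5 nodes.

5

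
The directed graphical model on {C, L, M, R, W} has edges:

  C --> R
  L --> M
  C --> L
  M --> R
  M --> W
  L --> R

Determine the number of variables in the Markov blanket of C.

3

C has no parents.
C's children: L, R.
Co-parents of C (other parents of its children):
  L: no additional parents.
  R's other parents are L, M.
MB(C) = {L, M, R}, which has 3 nodes.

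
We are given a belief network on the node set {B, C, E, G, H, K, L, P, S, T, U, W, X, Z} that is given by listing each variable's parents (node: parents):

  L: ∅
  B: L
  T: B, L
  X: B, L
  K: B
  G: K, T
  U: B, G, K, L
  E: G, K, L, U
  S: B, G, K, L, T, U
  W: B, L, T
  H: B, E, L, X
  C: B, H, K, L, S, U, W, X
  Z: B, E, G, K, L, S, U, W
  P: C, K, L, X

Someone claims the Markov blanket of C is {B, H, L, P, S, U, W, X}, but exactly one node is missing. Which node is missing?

The Markov blanket of a node is its parents, its children, and the other parents of its children.
C's parents: B, H, K, L, S, U, W, X.
Children of C: P.
Parents of each child, excluding C:
  P: K, L, X
MB(C) = {B, H, K, L, P, S, U, W, X}.
Comparing with the claimed set, K is missing.

K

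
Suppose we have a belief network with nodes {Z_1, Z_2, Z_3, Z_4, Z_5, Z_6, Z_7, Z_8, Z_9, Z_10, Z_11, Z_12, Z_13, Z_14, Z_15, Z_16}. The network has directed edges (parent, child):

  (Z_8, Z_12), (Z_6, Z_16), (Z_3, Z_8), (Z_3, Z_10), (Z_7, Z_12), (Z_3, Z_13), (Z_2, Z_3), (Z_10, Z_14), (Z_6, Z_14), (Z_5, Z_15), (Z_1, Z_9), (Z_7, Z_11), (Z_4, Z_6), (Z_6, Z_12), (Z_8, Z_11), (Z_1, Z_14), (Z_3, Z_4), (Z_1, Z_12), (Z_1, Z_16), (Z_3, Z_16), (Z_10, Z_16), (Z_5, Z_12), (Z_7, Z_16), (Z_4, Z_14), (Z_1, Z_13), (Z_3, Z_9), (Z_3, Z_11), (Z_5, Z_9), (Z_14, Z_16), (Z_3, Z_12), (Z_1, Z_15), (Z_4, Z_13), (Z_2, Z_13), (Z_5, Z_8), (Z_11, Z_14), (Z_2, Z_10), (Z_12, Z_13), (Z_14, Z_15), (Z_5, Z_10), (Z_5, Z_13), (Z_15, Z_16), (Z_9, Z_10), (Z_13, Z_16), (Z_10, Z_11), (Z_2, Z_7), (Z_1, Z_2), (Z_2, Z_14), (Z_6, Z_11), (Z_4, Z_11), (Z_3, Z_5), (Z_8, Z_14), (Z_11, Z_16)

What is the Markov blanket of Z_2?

{Z_1, Z_3, Z_4, Z_5, Z_6, Z_7, Z_8, Z_9, Z_10, Z_11, Z_12, Z_13, Z_14}

Pa(Z_2) = {Z_1}.
Ch(Z_2) = {Z_3, Z_7, Z_10, Z_13, Z_14}.
Parents of each child, excluding Z_2:
  Z_3 has no other parent.
  Z_7 has no other parent.
  Z_10 also has parents Z_3, Z_5, Z_9.
  parents(Z_13) \ {Z_2} = {Z_1, Z_3, Z_4, Z_5, Z_12}.
  Z_14 also has parents Z_1, Z_4, Z_6, Z_8, Z_10, Z_11.
So the Markov blanket of Z_2 is {Z_1, Z_3, Z_4, Z_5, Z_6, Z_7, Z_8, Z_9, Z_10, Z_11, Z_12, Z_13, Z_14}.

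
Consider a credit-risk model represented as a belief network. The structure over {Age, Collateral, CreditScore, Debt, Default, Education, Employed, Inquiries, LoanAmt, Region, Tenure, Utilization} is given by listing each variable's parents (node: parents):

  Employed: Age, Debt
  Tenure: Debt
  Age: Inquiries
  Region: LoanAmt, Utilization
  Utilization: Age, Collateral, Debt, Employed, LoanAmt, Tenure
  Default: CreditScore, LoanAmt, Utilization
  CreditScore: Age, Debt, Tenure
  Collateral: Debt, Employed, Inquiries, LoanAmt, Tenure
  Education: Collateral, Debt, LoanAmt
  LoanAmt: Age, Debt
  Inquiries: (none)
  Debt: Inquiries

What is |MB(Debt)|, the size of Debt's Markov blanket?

9

The Markov blanket of a node is its parents, its children, and the other parents of its children.
Pa(Debt) = {Inquiries}.
Children of Debt: Collateral, CreditScore, Education, Employed, LoanAmt, Tenure, Utilization.
For each child, the remaining parents (spouses of Debt):
  Tenure has no other parent.
  parents(CreditScore) \ {Debt} = {Age, Tenure}.
  Employed also has parent Age.
  LoanAmt also has parent Age.
  Collateral also has parents Employed, Inquiries, LoanAmt, Tenure.
  Education also has parents Collateral, LoanAmt.
  Utilization's other parents are Age, Collateral, Employed, LoanAmt, Tenure.
MB(Debt) = {Age, Collateral, CreditScore, Education, Employed, Inquiries, LoanAmt, Tenure, Utilization}, which has 9 nodes.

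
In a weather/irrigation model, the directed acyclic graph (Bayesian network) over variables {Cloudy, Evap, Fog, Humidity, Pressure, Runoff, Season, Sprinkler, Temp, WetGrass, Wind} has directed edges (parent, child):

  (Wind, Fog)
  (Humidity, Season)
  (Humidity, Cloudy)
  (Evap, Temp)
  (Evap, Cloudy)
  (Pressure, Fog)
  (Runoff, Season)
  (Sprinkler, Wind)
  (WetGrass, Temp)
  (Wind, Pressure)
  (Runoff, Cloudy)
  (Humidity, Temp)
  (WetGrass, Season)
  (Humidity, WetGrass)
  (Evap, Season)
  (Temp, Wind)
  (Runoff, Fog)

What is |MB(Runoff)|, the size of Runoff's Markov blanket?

8

Recall MB(v) = parents ∪ children ∪ spouses, where spouses are the other parents of v's children.
Parents of Runoff: none.
Children of Runoff: Cloudy, Fog, Season.
Parents of each child, excluding Runoff:
  Cloudy also has parents Evap, Humidity.
  Season's other parents are Evap, Humidity, WetGrass.
  Fog also has parents Pressure, Wind.
MB(Runoff) = {Cloudy, Evap, Fog, Humidity, Pressure, Season, WetGrass, Wind}, which has 8 nodes.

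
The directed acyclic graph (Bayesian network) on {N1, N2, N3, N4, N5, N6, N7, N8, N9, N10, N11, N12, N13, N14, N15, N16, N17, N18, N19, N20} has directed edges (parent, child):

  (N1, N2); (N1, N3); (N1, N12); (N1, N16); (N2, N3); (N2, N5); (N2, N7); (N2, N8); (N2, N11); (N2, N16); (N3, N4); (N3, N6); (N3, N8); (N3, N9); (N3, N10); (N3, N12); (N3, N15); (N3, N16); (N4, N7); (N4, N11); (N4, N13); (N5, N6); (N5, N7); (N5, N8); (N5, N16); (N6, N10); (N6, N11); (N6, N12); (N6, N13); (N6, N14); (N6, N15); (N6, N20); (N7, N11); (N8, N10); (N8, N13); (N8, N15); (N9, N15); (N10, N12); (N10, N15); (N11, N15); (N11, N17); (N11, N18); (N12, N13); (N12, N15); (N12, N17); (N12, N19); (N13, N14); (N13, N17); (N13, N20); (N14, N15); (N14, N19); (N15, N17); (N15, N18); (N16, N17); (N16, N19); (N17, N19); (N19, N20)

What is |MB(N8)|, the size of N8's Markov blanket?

By definition, MB(N8) is built from N8's parents, N8's children, and the co-parents of N8.
Pa(N8) = {N2, N3, N5}.
Children of N8: N10, N13, N15.
Co-parents of N8 (other parents of its children):
  N10: N3, N6
  N13: N4, N6, N12
  N15: N3, N6, N9, N10, N11, N12, N14
MB(N8) = {N2, N3, N4, N5, N6, N9, N10, N11, N12, N13, N14, N15}, which has 12 nodes.

12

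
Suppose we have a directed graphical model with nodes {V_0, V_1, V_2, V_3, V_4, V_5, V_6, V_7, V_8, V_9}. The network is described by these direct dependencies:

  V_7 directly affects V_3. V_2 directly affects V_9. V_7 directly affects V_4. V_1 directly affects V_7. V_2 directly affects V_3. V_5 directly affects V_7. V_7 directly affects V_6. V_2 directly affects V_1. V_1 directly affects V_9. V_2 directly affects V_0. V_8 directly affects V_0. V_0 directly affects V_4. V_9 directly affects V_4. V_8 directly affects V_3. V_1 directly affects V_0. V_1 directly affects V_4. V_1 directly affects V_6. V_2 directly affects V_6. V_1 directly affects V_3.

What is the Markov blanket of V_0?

Children of V_0: V_4.
V_0's parents: V_1, V_2, V_8.
Other parents of V_0's children:
  V_4 also has parents V_1, V_7, V_9.
Taking the union gives {V_1, V_2, V_4, V_7, V_8, V_9}.

{V_1, V_2, V_4, V_7, V_8, V_9}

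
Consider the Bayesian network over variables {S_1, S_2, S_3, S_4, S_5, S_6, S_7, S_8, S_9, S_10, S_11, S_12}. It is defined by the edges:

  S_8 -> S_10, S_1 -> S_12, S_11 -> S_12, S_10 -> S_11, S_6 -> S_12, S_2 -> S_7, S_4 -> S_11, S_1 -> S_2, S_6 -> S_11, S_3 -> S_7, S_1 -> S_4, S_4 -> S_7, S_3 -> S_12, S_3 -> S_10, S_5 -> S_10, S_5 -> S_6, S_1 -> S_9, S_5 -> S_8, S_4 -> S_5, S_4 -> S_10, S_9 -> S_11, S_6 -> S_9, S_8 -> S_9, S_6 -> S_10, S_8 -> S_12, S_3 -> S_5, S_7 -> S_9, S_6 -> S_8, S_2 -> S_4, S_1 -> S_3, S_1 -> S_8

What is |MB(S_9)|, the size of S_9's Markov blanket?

7

Recall MB(v) = parents ∪ children ∪ spouses, where spouses are the other parents of v's children.
Pa(S_9) = {S_1, S_6, S_7, S_8}.
Children of S_9: S_11.
Parents of each child, excluding S_9:
  S_11: S_4, S_6, S_10
MB(S_9) = {S_1, S_4, S_6, S_7, S_8, S_10, S_11}, which has 7 nodes.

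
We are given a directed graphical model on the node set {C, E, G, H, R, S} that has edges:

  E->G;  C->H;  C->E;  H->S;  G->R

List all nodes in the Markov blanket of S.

{H}

Parents of S: H.
S has no children.
With no children, S has no spouses; the co-parent set is empty.
Union: {H} ∪ {} ∪ {} = {H}.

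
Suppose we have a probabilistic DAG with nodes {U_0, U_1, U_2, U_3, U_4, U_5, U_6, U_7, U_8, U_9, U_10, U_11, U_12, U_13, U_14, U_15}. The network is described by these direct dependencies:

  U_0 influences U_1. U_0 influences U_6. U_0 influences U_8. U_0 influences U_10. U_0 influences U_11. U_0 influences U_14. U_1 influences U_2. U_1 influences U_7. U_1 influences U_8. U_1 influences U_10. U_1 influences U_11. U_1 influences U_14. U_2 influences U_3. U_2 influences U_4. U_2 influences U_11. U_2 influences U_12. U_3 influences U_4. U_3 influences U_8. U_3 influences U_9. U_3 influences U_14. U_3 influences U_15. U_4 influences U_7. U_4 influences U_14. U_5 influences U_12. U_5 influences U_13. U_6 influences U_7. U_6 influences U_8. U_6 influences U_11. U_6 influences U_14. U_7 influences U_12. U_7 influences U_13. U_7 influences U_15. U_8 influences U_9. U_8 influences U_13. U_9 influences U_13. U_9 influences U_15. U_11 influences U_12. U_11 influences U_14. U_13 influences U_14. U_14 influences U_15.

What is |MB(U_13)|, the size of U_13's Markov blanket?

11

Recall MB(v) = parents ∪ children ∪ spouses, where spouses are the other parents of v's children.
Ch(U_13) = {U_14}.
Pa(U_13) = {U_5, U_7, U_8, U_9}.
Other parents of U_13's children:
  U_14's other parents are U_0, U_1, U_3, U_4, U_6, U_11.
MB(U_13) = {U_0, U_1, U_3, U_4, U_5, U_6, U_7, U_8, U_9, U_11, U_14}, which has 11 nodes.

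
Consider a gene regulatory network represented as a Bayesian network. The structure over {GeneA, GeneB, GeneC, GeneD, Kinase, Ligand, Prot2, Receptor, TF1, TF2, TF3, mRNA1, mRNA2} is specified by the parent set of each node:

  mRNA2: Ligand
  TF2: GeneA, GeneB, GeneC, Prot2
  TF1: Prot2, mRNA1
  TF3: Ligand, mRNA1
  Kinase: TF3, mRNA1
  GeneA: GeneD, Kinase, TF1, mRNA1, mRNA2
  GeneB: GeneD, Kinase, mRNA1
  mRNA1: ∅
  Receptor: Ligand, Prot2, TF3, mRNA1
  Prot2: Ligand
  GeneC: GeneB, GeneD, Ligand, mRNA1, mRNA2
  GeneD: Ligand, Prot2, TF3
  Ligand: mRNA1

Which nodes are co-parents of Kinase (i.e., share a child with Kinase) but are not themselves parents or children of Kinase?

{GeneD, TF1, mRNA2}

Children of Kinase: GeneA, GeneB.
  GeneB's other parents are GeneD, mRNA1.
  GeneA also has parents GeneD, TF1, mRNA1, mRNA2.
Excluding nodes already adjacent to Kinase (GeneA, GeneB, TF3, mRNA1), the co-parent-only contribution is {GeneD, TF1, mRNA2}.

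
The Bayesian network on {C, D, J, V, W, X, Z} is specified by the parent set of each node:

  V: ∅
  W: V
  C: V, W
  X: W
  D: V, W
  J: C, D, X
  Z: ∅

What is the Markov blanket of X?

{C, D, J, W}

By definition, MB(X) is built from X's parents, X's children, and the co-parents of X.
Parents of X: W.
Ch(X) = {J}.
For each child, the remaining parents (spouses of X):
  J also has parents C, D.
Taking the union gives {C, D, J, W}.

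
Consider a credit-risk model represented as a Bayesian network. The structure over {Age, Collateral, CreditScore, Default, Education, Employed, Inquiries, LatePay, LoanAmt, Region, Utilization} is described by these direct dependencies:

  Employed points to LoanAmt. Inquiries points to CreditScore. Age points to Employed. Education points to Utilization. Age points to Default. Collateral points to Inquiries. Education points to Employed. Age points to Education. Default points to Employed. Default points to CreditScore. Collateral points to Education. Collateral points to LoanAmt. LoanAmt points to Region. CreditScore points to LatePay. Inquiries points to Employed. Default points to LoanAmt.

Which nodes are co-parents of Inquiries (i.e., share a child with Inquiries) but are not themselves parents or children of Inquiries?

Children of Inquiries: CreditScore, Employed.
  parents(CreditScore) \ {Inquiries} = {Default}.
  Employed also has parents Age, Default, Education.
Excluding nodes already adjacent to Inquiries (Collateral, CreditScore, Employed), the co-parent-only contribution is {Age, Default, Education}.

{Age, Default, Education}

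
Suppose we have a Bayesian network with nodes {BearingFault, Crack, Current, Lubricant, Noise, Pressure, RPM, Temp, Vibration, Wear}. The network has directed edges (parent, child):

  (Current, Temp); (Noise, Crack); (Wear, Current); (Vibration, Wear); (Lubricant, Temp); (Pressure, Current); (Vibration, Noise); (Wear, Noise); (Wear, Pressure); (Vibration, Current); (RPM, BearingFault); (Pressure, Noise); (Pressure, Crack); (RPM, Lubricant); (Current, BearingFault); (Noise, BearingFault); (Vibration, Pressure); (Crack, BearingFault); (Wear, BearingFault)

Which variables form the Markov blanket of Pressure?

Ch(Pressure) = {Crack, Current, Noise}.
Pa(Pressure) = {Vibration, Wear}.
Co-parents of Pressure (other parents of its children):
  parents(Noise) \ {Pressure} = {Vibration, Wear}.
  Crack also has parent Noise.
  parents(Current) \ {Pressure} = {Vibration, Wear}.
Union: {Vibration, Wear} ∪ {Crack, Current, Noise} ∪ {Noise, Vibration, Wear} = {Crack, Current, Noise, Vibration, Wear}.

{Crack, Current, Noise, Vibration, Wear}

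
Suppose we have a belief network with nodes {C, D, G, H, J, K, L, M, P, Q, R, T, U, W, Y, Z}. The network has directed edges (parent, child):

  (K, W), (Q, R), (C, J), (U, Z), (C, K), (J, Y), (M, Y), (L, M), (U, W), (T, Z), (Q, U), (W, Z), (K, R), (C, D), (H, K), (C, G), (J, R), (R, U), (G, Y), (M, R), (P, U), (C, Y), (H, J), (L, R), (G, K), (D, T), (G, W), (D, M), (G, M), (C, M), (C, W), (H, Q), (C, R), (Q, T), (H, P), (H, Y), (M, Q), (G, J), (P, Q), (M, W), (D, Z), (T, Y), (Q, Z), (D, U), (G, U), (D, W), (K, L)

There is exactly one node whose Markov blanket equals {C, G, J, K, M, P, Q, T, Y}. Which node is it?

The target node must have every member of {C, G, J, K, M, P, Q, T, Y} as a parent, child, or co-parent, and no others.
Parents of H: none; children: J, K, P, Q, Y; co-parents: C, G, J, M, P, T.
These exactly cover the given set, so the node is H.

H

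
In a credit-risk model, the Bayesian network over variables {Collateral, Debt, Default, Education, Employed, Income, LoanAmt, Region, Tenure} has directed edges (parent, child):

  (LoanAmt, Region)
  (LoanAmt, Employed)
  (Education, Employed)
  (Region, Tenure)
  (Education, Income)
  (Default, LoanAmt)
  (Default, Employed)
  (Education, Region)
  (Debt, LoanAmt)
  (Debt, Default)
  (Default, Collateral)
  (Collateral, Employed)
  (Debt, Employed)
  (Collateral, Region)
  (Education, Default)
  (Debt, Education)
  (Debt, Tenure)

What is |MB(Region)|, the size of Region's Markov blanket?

Recall MB(v) = parents ∪ children ∪ spouses, where spouses are the other parents of v's children.
Pa(Region) = {Collateral, Education, LoanAmt}.
Children of Region: Tenure.
Co-parents of Region (other parents of its children):
  Tenure: Debt
MB(Region) = {Collateral, Debt, Education, LoanAmt, Tenure}, which has 5 nodes.

5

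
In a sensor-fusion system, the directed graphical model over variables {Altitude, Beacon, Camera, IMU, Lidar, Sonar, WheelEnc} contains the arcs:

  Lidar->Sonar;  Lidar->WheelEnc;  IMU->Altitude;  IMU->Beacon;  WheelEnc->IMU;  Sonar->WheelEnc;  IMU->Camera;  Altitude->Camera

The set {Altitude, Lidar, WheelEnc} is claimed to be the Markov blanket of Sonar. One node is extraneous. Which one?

Recall MB(v) = parents ∪ children ∪ spouses, where spouses are the other parents of v's children.
Pa(Sonar) = {Lidar}.
Ch(Sonar) = {WheelEnc}.
Parents of each child, excluding Sonar:
  parents(WheelEnc) \ {Sonar} = {Lidar}.
MB(Sonar) = {Lidar, WheelEnc}.
Altitude is neither a parent, child, nor co-parent of Sonar, so it does not belong.

Altitude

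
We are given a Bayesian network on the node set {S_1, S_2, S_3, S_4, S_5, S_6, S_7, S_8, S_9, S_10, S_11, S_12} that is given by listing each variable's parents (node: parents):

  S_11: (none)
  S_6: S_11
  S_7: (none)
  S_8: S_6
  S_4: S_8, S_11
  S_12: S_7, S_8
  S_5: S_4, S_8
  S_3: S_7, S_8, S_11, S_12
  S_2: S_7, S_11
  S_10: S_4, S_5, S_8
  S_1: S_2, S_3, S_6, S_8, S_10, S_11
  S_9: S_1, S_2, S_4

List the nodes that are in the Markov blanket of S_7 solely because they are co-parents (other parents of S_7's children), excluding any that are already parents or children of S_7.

{S_8, S_11}

Children of S_7: S_2, S_3, S_12.
  parents(S_12) \ {S_7} = {S_8}.
  parents(S_3) \ {S_7} = {S_8, S_11, S_12}.
  S_2 also has parent S_11.
Excluding nodes already adjacent to S_7 (S_2, S_3, S_12), the co-parent-only contribution is {S_8, S_11}.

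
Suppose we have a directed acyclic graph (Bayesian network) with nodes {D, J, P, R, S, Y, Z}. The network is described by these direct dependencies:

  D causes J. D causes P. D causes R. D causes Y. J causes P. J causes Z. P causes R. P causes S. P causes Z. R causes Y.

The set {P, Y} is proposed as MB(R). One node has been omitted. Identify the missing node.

R has parents D, P.
R's children: Y.
For each child, the remaining parents (spouses of R):
  Y also has parent D.
MB(R) = {D, P, Y}.
Comparing with the claimed set, D is missing.

D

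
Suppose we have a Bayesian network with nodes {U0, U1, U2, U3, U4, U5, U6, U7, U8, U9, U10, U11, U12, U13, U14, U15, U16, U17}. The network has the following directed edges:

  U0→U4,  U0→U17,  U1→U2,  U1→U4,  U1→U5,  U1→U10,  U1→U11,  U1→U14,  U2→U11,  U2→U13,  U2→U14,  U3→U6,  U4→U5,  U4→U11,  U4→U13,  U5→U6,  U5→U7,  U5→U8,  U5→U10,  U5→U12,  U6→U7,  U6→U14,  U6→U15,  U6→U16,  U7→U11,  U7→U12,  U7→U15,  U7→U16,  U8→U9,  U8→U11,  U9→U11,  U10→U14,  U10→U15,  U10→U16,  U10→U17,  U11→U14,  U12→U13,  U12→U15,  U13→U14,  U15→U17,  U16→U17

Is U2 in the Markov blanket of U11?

U2 is a parent of U11.
So U2 ∈ MB(U11).

Yes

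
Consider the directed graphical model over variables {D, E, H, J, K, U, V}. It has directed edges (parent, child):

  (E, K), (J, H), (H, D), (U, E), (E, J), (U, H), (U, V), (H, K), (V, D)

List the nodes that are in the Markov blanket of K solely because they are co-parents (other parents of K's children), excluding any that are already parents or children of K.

{}

K has no children, so it has no co-parents. The set is empty.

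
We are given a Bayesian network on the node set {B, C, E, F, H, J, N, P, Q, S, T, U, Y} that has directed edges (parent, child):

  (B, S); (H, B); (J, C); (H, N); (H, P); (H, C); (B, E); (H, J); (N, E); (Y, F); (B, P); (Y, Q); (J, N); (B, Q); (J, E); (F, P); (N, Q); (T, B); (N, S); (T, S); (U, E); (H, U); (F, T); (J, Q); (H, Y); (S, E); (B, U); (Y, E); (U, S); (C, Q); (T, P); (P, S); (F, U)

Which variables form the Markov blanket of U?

U's parents: B, F, H.
Ch(U) = {E, S}.
For each child, the remaining parents (spouses of U):
  parents(S) \ {U} = {B, N, P, T}.
  E's other parents are B, J, N, S, Y.
Taking the union gives {B, E, F, H, J, N, P, S, T, Y}.

{B, E, F, H, J, N, P, S, T, Y}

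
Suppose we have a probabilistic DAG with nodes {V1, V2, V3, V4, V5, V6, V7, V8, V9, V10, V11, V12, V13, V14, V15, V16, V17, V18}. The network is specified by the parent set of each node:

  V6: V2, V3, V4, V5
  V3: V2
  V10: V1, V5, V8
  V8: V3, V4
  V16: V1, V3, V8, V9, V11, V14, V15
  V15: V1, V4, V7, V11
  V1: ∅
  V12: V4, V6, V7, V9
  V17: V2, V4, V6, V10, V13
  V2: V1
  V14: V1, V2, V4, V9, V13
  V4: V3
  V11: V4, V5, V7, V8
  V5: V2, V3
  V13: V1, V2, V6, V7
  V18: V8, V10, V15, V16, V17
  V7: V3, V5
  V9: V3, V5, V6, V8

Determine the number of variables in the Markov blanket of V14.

By definition, MB(V14) is built from V14's parents, V14's children, and the co-parents of V14.
Pa(V14) = {V1, V2, V4, V9, V13}.
Children of V14: V16.
Other parents of V14's children:
  parents(V16) \ {V14} = {V1, V3, V8, V9, V11, V15}.
MB(V14) = {V1, V2, V3, V4, V8, V9, V11, V13, V15, V16}, which has 10 nodes.

10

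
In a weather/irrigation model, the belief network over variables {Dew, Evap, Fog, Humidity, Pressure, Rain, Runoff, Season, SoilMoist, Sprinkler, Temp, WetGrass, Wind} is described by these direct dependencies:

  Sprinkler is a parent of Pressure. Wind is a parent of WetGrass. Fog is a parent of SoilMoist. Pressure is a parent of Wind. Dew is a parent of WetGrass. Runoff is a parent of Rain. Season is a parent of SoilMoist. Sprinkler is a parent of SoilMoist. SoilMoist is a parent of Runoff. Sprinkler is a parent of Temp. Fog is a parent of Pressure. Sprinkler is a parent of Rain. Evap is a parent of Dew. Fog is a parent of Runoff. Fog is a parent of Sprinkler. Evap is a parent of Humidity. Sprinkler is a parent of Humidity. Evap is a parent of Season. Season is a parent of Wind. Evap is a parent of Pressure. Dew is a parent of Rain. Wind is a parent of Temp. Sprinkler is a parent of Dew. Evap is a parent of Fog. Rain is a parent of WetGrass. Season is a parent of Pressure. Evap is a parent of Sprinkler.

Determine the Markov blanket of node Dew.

{Evap, Rain, Runoff, Sprinkler, WetGrass, Wind}

Dew has children Rain, WetGrass.
Parents of Dew: Evap, Sprinkler.
Parents of each child, excluding Dew:
  Rain: Runoff, Sprinkler
  WetGrass: Rain, Wind
MB(Dew) = {Evap, Rain, Runoff, Sprinkler, WetGrass, Wind}.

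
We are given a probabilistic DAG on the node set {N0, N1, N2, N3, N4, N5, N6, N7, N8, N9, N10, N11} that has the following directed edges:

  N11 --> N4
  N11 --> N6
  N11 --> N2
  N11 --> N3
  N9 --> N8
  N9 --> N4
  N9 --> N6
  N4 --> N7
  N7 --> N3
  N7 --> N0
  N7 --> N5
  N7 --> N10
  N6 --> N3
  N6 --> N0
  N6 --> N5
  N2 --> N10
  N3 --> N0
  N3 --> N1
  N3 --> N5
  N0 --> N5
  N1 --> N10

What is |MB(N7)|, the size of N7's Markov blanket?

Pa(N7) = {N4}.
N7's children: N0, N3, N5, N10.
Co-parents of N7 (other parents of its children):
  parents(N3) \ {N7} = {N6, N11}.
  N0's other parents are N3, N6.
  N5's other parents are N0, N3, N6.
  parents(N10) \ {N7} = {N1, N2}.
MB(N7) = {N0, N1, N2, N3, N4, N5, N6, N10, N11}, which has 9 nodes.

9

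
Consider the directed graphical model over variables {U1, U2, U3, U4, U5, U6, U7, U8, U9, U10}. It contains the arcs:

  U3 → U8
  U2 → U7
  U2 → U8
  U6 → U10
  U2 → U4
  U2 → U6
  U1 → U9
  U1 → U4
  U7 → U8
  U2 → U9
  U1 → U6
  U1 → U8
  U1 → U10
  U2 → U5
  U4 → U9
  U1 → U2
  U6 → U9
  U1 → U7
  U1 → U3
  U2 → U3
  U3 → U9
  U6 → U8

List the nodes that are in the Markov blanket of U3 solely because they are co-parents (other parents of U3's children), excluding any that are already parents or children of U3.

Children of U3: U8, U9.
  U8: U1, U2, U6, U7
  U9: U1, U2, U4, U6
Excluding nodes already adjacent to U3 (U1, U2, U8, U9), the co-parent-only contribution is {U4, U6, U7}.

{U4, U6, U7}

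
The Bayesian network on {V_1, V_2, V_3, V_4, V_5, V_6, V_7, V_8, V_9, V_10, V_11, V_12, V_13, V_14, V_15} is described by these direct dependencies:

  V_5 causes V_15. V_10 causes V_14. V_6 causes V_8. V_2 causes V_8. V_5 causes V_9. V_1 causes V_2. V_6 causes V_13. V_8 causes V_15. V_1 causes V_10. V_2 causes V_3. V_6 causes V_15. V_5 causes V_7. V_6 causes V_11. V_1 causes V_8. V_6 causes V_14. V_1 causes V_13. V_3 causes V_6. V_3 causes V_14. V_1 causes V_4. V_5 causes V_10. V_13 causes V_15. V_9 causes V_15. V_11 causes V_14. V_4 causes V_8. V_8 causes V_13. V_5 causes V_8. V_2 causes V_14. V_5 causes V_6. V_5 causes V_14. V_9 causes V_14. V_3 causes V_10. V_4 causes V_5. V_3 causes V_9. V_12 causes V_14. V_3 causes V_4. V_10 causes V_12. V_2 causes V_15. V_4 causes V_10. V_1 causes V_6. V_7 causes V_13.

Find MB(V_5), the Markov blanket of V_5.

V_5's parents: V_4.
V_5 has children V_6, V_7, V_8, V_9, V_10, V_14, V_15.
Other parents of V_5's children:
  V_6: V_1, V_3
  V_7: —
  V_8: V_1, V_2, V_4, V_6
  V_9: V_3
  V_10: V_1, V_3, V_4
  V_14: V_2, V_3, V_6, V_9, V_10, V_11, V_12
  V_15: V_2, V_6, V_8, V_9, V_13
Taking the union gives {V_1, V_2, V_3, V_4, V_6, V_7, V_8, V_9, V_10, V_11, V_12, V_13, V_14, V_15}.

{V_1, V_2, V_3, V_4, V_6, V_7, V_8, V_9, V_10, V_11, V_12, V_13, V_14, V_15}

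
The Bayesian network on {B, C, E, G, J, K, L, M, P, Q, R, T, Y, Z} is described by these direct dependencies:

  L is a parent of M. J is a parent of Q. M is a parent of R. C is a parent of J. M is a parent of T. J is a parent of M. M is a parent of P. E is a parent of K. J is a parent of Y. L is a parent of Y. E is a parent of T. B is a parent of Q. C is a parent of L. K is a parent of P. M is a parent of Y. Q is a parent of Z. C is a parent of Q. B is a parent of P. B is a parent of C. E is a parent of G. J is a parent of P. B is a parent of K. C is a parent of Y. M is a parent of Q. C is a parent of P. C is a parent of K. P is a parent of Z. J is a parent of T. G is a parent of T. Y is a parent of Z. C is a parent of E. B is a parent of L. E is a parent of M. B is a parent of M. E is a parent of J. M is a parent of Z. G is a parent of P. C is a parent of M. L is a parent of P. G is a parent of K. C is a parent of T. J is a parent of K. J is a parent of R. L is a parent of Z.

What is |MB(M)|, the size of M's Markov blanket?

Pa(M) = {B, C, E, J, L}.
M has children P, Q, R, T, Y, Z.
For each child, the remaining parents (spouses of M):
  P also has parents B, C, G, J, K, L.
  Q's other parents are B, C, J.
  parents(R) \ {M} = {J}.
  T's other parents are C, E, G, J.
  parents(Y) \ {M} = {C, J, L}.
  parents(Z) \ {M} = {L, P, Q, Y}.
MB(M) = {B, C, E, G, J, K, L, P, Q, R, T, Y, Z}, which has 13 nodes.

13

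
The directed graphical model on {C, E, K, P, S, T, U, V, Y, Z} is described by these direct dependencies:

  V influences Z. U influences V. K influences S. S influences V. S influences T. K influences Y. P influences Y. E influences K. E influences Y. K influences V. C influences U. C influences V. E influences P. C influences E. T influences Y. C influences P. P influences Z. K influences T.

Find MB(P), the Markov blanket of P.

{C, E, K, T, V, Y, Z}

Recall MB(v) = parents ∪ children ∪ spouses, where spouses are the other parents of v's children.
Children of P: Y, Z.
P's parents: C, E.
Other parents of P's children:
  parents(Y) \ {P} = {E, K, T}.
  Z also has parent V.
MB(P) = {C, E, K, T, V, Y, Z}.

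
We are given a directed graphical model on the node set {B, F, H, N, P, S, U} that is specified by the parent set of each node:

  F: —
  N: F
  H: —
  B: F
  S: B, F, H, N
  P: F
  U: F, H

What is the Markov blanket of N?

N has parent F.
Children of N: S.
Other parents of N's children:
  S: B, F, H
Union: {F} ∪ {S} ∪ {B, F, H} = {B, F, H, S}.

{B, F, H, S}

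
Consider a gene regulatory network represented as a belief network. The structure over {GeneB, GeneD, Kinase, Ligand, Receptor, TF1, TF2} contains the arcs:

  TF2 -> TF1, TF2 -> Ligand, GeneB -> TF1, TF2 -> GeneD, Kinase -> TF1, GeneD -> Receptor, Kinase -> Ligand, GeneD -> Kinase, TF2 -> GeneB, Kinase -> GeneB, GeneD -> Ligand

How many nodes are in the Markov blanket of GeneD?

A node's Markov blanket = Pa ∪ Ch ∪ (parents of Ch other than the node itself).
GeneD's children: Kinase, Ligand, Receptor.
Pa(GeneD) = {TF2}.
Other parents of GeneD's children:
  Kinase has no other parent.
  Receptor: no additional parents.
  Ligand's other parents are Kinase, TF2.
MB(GeneD) = {Kinase, Ligand, Receptor, TF2}, which has 4 nodes.

4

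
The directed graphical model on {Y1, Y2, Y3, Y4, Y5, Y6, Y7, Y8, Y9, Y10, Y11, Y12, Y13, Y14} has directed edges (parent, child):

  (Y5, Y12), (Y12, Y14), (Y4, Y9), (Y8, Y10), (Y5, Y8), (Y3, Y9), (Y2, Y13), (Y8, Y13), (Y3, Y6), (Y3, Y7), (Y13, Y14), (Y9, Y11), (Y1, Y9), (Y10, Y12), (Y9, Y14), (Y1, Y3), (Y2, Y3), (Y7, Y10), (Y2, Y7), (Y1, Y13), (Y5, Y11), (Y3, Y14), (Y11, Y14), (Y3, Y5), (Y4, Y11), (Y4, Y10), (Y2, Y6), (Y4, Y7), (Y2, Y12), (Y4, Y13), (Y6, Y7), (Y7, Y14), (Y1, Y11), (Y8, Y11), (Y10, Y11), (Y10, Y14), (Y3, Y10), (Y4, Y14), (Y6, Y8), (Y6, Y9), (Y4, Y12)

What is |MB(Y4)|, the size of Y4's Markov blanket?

The Markov blanket of a node is its parents, its children, and the other parents of its children.
Y4 has no parents.
Children of Y4: Y7, Y9, Y10, Y11, Y12, Y13, Y14.
Parents of each child, excluding Y4:
  parents(Y7) \ {Y4} = {Y2, Y3, Y6}.
  Y9 also has parents Y1, Y3, Y6.
  Y10's other parents are Y3, Y7, Y8.
  Y11's other parents are Y1, Y5, Y8, Y9, Y10.
  parents(Y12) \ {Y4} = {Y2, Y5, Y10}.
  Y13's other parents are Y1, Y2, Y8.
  parents(Y14) \ {Y4} = {Y3, Y7, Y9, Y10, Y11, Y12, Y13}.
MB(Y4) = {Y1, Y2, Y3, Y5, Y6, Y7, Y8, Y9, Y10, Y11, Y12, Y13, Y14}, which has 13 nodes.

13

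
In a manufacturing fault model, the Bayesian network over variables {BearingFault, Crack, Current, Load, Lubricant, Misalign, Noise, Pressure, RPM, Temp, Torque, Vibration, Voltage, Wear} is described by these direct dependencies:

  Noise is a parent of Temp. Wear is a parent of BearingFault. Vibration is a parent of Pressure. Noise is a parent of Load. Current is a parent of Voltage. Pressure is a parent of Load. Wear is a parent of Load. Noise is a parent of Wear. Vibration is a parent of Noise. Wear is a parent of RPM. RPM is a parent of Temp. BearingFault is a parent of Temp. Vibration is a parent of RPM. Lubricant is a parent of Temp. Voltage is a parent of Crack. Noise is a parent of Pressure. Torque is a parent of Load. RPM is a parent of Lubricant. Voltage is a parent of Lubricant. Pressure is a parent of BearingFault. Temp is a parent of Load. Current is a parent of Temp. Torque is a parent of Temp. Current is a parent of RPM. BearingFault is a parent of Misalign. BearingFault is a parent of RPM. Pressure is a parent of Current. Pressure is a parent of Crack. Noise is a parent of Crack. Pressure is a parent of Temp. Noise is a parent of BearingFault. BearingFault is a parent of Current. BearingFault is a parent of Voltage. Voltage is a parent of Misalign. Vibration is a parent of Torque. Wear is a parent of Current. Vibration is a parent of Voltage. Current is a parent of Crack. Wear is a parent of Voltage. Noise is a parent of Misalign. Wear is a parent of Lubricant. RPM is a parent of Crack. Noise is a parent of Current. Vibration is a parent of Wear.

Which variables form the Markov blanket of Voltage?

{BearingFault, Crack, Current, Lubricant, Misalign, Noise, Pressure, RPM, Vibration, Wear}

Pa(Voltage) = {BearingFault, Current, Vibration, Wear}.
Children of Voltage: Crack, Lubricant, Misalign.
Other parents of Voltage's children:
  Lubricant: RPM, Wear
  Misalign: BearingFault, Noise
  Crack: Current, Noise, Pressure, RPM
Taking the union gives {BearingFault, Crack, Current, Lubricant, Misalign, Noise, Pressure, RPM, Vibration, Wear}.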